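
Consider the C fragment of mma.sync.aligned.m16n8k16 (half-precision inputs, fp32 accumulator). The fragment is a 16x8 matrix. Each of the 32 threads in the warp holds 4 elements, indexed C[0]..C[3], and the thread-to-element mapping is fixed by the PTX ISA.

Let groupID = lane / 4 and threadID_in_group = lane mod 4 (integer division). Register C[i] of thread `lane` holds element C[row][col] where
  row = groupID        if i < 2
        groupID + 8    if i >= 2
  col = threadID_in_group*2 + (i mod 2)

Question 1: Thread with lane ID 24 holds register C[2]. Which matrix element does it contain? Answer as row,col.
14,0

lane 24⇒24/4=6, 24 mod 4=0
i=2  r:6+8⇒14  c:2·0+0⇒0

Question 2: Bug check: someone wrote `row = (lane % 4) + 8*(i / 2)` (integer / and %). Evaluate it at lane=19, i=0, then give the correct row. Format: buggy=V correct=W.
`(lane % 4) + 8*(i / 2)`[19,0]⇒3
L=19⇒gr=19>>2=4, th=19&3=3
[0]⇒row 4+0=4  col 3·2+0=6
row: 3 vs 4

buggy=3 correct=4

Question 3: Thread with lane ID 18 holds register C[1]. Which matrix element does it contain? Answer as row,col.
4,5

lane 18=>18/4=4, 18 mod 4=2
i=1  r:4+0=>4  c:2·2+1=>5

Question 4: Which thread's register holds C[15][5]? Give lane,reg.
30,3

r: 15->gid=7,r8=1  c: 5->tid=2,i&1=1
L=7*4+2=30  i=1*2+1=3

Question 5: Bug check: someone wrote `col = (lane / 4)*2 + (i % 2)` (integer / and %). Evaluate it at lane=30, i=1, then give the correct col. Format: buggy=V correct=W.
buggy=15 correct=5

`(lane / 4)*2 + (i % 2)`[30,1]->15
30: g=7,t=2
[1] (7+0,2*2+1) = (7,5)
col: 15 vs 5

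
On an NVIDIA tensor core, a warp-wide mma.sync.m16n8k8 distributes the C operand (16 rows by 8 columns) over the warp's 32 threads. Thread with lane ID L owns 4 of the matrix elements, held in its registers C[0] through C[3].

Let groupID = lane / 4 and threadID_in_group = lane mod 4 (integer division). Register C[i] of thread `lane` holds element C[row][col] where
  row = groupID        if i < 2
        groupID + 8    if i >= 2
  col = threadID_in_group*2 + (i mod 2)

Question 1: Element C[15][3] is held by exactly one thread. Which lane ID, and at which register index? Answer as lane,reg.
29,3

r=15->g=7,rb=1  c=3->t=1,b0=1
L=7*4+1=29  i=1*2+1=3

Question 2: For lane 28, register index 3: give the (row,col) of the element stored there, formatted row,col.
15,1

L=28→G=28>>2=7, T=28&3=0
[3]→row 7+8=15  col 0·2+1=1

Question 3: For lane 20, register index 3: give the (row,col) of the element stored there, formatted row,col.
L=20->gid=20>>2=5, tid=20&3=0
[3]->row 5+8=13  col 0·2+1=1

13,1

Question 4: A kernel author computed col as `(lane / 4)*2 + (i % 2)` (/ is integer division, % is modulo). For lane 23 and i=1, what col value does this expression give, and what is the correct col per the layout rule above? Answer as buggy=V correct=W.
buggy=11 correct=7

`(lane / 4)*2 + (i % 2)`[23,1]=>11
lane 23: grp=5 (23/4), tig=3 (23%4)
i=1: r=5+0=5, c=3*2+1=7
col: 11 vs 7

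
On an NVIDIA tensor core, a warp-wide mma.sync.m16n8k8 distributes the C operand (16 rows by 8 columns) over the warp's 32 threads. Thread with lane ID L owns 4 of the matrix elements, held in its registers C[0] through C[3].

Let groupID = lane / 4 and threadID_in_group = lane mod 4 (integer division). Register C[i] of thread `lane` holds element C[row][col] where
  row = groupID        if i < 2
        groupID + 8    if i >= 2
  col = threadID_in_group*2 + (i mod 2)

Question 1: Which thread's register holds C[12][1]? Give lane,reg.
16,3

r=12⇒gr=4,Rb=1  c=1⇒th=0,odd=1
L=4*4+0=16  i=1*2+1=3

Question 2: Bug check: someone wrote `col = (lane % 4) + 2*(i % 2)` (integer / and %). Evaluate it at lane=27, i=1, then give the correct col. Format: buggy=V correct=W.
`(lane % 4) + 2*(i % 2)`[27,1]->5
27: g=6,t=3
[1] (6+0,3*2+1) = (6,7)
col: 5 vs 7

buggy=5 correct=7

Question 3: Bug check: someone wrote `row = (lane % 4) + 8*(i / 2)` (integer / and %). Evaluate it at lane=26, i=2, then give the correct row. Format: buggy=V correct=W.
`(lane % 4) + 8*(i / 2)`[26,2]⇒10
lane 26⇒26/4=6, 26 mod 4=2
i=2  r:6+8⇒14  c:2·2+0⇒4
row: 10 vs 14

buggy=10 correct=14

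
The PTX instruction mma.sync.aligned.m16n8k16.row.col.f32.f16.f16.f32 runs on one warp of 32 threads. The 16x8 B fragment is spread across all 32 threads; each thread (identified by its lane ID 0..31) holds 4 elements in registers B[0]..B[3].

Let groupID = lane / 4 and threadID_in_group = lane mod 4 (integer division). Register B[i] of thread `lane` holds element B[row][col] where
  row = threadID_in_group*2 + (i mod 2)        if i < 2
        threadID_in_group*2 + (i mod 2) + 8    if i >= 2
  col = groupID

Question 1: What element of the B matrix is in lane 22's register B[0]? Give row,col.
4,5

lane 22: g=5 (22/4), t=2 (22%4)
i=0: r=2*2+0+0=4, c=g=5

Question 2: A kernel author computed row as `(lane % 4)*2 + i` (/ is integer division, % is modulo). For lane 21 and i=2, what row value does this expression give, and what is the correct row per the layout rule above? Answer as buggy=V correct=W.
buggy=4 correct=10

`(lane % 4)*2 + i`[21,2]=>4
L=21=>grp=21>>2=5, tig=21&3=1
[2]=>row 1·2+0+8=10  col grp=5
row: 4 vs 10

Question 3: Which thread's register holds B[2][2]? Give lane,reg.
9,0

c: 2->gid=2  r: 2->r8=0,tid=1,i&1=0
L=2*4+1=9  i=0*2+0=0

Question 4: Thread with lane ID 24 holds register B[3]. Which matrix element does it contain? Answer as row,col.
24: grp=6,tig=0
[3] (0*2+1+8,6) = (9,6)

9,6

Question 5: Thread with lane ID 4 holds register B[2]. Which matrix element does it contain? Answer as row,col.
L=4⇒gr=4>>2=1, th=4&3=0
[2]⇒row 0·2+0+8=8  col gr=1

8,1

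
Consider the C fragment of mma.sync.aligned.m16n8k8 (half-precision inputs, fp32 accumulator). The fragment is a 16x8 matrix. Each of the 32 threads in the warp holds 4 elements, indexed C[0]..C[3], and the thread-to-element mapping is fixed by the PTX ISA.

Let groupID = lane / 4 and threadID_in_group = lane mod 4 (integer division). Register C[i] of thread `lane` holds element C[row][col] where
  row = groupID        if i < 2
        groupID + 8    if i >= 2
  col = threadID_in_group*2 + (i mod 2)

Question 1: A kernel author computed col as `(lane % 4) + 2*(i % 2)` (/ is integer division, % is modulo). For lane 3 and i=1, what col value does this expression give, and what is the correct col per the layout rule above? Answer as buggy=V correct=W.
buggy=5 correct=7

`(lane % 4) + 2*(i % 2)`[3,1]->5
3: g=0,t=3
[1] (0+0,3*2+1) = (0,7)
col: 5 vs 7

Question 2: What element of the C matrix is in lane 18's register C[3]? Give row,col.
12,5

lane 18->18/4=4, 18 mod 4=2
i=3  r:4+8->12  c:2·2+1->5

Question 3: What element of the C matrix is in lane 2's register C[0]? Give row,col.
lane 2: G=0 (2/4), T=2 (2%4)
i=0: r=0+0=0, c=2*2+0=4

0,4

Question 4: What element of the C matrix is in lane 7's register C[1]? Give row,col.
L=7→G=7>>2=1, T=7&3=3
[1]→row 1+0=1  col 3·2+1=7

1,7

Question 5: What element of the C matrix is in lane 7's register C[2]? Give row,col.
9,6

lane 7: grp=1 (7/4), tig=3 (7%4)
i=2: r=1+8=9, c=3*2+0=6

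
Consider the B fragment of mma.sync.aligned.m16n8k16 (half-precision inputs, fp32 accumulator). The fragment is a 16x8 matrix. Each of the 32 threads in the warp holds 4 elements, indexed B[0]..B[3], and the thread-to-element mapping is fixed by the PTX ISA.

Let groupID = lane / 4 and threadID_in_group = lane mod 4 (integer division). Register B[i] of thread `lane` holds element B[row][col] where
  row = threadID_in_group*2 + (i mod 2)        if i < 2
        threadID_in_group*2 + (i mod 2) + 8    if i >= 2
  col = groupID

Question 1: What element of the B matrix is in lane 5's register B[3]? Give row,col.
11,1

lane 5->5/4=1, 5 mod 4=1
i=3  r:2·1+1+8->11  c:1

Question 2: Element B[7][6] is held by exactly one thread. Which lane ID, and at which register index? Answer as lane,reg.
27,1

c=6→G=6  r=7→rhi=0,T=3,p=1
L=6*4+3=27  i=0*2+1=1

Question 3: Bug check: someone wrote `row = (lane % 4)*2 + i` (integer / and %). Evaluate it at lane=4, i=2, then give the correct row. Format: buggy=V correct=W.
`(lane % 4)*2 + i`[4,2]→2
L=4→G=4>>2=1, T=4&3=0
[2]→row 0·2+0+8=8  col G=1
row: 2 vs 8

buggy=2 correct=8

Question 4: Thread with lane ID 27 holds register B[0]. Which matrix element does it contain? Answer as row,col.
L=27->gid=27>>2=6, tid=27&3=3
[0]->row 3·2+0+0=6  col gid=6

6,6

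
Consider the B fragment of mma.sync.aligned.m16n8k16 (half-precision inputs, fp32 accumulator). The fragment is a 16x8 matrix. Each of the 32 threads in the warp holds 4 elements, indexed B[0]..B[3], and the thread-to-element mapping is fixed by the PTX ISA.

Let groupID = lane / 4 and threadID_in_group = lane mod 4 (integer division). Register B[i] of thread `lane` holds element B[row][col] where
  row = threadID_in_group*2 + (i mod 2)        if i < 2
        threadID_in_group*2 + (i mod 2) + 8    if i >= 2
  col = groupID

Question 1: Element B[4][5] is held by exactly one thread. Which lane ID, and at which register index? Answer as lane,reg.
c:5=>grp=5  r:4=>rB=0,tig=2,lo=0
L=5*4+2=22  i=0*2+0=0

22,0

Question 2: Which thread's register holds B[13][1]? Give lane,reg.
c=1→G=1  r=13→rhi=1,T=2,p=1
L=1*4+2=6  i=1*2+1=3

6,3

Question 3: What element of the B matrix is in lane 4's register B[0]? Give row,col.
lane 4=>4/4=1, 4 mod 4=0
i=0  r:2·0+0+0=>0  c:1

0,1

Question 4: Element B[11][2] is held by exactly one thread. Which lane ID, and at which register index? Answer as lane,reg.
9,3

c=2→G=2  r=11→rhi=1,T=1,p=1
L=2*4+1=9  i=1*2+1=3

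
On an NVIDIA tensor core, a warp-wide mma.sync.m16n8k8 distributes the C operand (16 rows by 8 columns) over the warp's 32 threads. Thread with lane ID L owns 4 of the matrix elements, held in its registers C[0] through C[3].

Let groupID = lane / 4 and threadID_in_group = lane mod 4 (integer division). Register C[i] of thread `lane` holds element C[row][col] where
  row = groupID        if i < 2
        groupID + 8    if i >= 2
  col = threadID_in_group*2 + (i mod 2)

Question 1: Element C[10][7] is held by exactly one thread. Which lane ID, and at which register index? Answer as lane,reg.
11,3

r=10→G=2,rhi=1  c=7→T=3,p=1
L=2*4+3=11  i=1*2+1=3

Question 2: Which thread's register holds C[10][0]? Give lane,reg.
8,2

r=10⇒gr=2,Rb=1  c=0⇒th=0,odd=0
L=2*4+0=8  i=1*2+0=2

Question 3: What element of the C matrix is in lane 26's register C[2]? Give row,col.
lane 26: G=6 (26/4), T=2 (26%4)
i=2: r=6+8=14, c=2*2+0=4

14,4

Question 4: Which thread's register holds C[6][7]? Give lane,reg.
r=6->g=6,rb=0  c=7->t=3,b0=1
L=6*4+3=27  i=0*2+1=1

27,1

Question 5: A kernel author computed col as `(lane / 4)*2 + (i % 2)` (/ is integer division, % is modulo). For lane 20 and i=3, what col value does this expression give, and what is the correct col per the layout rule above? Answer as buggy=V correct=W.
`(lane / 4)*2 + (i % 2)`[20,3]->11
lane 20: gid=5 (20/4), tid=0 (20%4)
i=3: r=5+8=13, c=0*2+1=1
col: 11 vs 1

buggy=11 correct=1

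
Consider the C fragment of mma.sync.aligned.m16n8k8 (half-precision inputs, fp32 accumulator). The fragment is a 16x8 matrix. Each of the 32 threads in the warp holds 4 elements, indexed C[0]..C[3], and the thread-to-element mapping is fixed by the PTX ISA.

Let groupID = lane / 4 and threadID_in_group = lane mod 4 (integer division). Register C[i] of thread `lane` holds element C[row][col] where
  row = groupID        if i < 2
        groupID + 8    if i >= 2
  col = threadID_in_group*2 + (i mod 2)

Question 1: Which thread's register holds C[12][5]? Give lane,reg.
r: 12->gid=4,r8=1  c: 5->tid=2,i&1=1
L=4*4+2=18  i=1*2+1=3

18,3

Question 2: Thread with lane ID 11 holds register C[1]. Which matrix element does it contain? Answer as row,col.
11: grp=2,tig=3
[1] (2+0,3*2+1) = (2,7)

2,7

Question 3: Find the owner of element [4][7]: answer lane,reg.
r:4=>grp=4,rB=0  c:7=>tig=3,lo=1
L=4*4+3=19  i=0*2+1=1

19,1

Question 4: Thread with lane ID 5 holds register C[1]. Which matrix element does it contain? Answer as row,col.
1,3

5: g=1,t=1
[1] (1+0,1*2+1) = (1,3)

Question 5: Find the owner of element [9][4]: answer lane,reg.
r=9→G=1,rhi=1  c=4→T=2,p=0
L=1*4+2=6  i=1*2+0=2

6,2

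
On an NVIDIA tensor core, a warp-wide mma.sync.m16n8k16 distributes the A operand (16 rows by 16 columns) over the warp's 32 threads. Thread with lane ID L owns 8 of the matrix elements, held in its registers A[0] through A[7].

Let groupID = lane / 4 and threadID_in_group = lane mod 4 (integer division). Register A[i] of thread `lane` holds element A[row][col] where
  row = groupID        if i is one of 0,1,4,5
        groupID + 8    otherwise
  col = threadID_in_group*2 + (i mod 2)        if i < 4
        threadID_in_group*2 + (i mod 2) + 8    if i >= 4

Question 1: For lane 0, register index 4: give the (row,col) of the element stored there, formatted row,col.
L=0=>grp=0>>2=0, tig=0&3=0
[4]=>row 0+0=0  col 0·2+0+8=8

0,8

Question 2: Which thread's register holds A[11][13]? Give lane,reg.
14,7

r=11→G=3,rhi=1  c=13→chi=1,T=2,p=1
L=3*4+2=14  i=1*4+1*2+1=7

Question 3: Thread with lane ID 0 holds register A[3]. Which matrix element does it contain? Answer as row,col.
lane 0->0/4=0, 0 mod 4=0
i=3  r:0+8->8  c:2·0+1+0->1

8,1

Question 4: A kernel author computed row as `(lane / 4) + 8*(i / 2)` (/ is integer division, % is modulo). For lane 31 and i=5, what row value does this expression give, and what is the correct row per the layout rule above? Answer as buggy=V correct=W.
`(lane / 4) + 8*(i / 2)`[31,5]->23
lane 31->31/4=7, 31 mod 4=3
i=5  r:7+0->7  c:2·3+1+8->15
row: 23 vs 7

buggy=23 correct=7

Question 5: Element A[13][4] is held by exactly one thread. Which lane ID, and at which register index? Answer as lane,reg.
r:13=>grp=5,rB=1  c:4=>cB=0,tig=2,lo=0
L=5*4+2=22  i=0*4+1*2+0=2

22,2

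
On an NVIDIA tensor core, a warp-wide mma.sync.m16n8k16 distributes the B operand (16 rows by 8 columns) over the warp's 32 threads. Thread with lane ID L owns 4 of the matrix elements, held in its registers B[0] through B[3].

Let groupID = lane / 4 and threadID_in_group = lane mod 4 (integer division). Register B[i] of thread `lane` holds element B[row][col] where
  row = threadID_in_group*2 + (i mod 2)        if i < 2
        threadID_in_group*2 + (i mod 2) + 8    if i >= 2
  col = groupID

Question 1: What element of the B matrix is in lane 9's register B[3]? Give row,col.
11,2

L=9->g=9>>2=2, t=9&3=1
[3]->row 1·2+1+8=11  col g=2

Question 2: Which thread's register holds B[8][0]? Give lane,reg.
0,2

c: 0->gid=0  r: 8->r8=1,tid=0,i&1=0
L=0*4+0=0  i=1*2+0=2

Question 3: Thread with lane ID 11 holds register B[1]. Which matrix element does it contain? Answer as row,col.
L=11=>grp=11>>2=2, tig=11&3=3
[1]=>row 3·2+1+0=7  col grp=2

7,2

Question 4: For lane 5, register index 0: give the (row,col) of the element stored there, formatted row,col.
2,1

5: g=1,t=1
[0] (1*2+0+0,1) = (2,1)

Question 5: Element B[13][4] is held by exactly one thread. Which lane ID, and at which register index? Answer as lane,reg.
c=4⇒gr=4  r=13⇒Rb=1,th=2,odd=1
L=4*4+2=18  i=1*2+1=3

18,3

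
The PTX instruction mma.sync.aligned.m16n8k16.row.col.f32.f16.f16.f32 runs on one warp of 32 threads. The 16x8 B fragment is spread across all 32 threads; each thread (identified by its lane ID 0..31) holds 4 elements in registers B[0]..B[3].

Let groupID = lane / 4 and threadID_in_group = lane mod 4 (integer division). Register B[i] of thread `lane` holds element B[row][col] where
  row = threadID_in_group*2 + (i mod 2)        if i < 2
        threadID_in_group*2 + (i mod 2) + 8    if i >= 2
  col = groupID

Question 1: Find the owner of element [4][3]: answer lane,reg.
c=3⇒gr=3  r=4⇒Rb=0,th=2,odd=0
L=3*4+2=14  i=0*2+0=0

14,0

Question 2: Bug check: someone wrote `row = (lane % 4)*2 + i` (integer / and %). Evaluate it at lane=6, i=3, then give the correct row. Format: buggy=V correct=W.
buggy=7 correct=13

`(lane % 4)*2 + i`[6,3]->7
lane 6->6/4=1, 6 mod 4=2
i=3  r:2·2+1+8->13  c:1
row: 7 vs 13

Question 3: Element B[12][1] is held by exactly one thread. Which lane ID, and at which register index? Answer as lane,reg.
6,2

c: 1->gid=1  r: 12->r8=1,tid=2,i&1=0
L=1*4+2=6  i=1*2+0=2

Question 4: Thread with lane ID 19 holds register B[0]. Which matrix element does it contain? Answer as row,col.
6,4

L=19⇒gr=19>>2=4, th=19&3=3
[0]⇒row 3·2+0+0=6  col gr=4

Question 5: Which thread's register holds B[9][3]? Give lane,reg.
12,3

c:3=>grp=3  r:9=>rB=1,tig=0,lo=1
L=3*4+0=12  i=1*2+1=3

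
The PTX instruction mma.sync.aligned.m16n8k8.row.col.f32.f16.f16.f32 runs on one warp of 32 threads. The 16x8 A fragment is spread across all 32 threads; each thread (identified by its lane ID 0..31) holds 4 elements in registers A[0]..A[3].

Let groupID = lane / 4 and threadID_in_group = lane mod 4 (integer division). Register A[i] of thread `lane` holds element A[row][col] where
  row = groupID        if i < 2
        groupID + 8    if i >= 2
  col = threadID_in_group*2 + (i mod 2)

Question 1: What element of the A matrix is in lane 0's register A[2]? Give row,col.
8,0

0: g=0,t=0
[2] (0+8,0*2+0) = (8,0)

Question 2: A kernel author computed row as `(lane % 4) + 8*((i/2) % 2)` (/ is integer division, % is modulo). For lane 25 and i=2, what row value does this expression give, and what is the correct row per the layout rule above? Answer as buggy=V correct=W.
`(lane % 4) + 8*((i/2) % 2)`[25,2]->9
lane 25->25/4=6, 25 mod 4=1
i=2  r:6+8->14  c:2·1+0->2
row: 9 vs 14

buggy=9 correct=14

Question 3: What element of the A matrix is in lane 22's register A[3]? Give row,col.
lane 22: g=5 (22/4), t=2 (22%4)
i=3: r=5+8=13, c=2*2+1=5

13,5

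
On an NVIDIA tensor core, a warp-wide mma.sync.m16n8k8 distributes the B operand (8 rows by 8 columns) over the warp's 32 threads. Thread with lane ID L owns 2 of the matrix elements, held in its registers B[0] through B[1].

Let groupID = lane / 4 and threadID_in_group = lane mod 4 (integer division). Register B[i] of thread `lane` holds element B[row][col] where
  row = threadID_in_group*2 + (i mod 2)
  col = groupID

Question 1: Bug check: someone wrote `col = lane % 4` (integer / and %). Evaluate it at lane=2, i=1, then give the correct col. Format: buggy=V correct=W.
`lane % 4`[2,1]→2
lane 2→2/4=0, 2 mod 4=2
i=1  r:2·2+1→5  c:0
col: 2 vs 0

buggy=2 correct=0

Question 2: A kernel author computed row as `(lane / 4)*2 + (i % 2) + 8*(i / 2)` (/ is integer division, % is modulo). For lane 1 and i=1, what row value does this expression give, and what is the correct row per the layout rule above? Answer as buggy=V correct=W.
`(lane / 4)*2 + (i % 2) + 8*(i / 2)`[1,1]->1
lane 1: gid=0 (1/4), tid=1 (1%4)
i=1: r=1*2+1=3, c=gid=0
row: 1 vs 3

buggy=1 correct=3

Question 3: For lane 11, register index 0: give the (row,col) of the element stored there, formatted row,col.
6,2

L=11->g=11>>2=2, t=11&3=3
[0]->row 3·2+0=6  col g=2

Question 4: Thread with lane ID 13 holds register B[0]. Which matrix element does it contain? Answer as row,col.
2,3

L=13=>grp=13>>2=3, tig=13&3=1
[0]=>row 1·2+0=2  col grp=3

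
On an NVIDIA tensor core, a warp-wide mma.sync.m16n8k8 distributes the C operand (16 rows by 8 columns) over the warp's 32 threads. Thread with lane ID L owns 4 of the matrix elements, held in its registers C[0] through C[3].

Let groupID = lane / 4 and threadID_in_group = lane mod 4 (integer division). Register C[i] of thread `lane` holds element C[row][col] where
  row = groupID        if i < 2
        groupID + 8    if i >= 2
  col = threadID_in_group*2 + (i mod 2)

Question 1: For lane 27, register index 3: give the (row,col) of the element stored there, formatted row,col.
14,7

lane 27=>27/4=6, 27 mod 4=3
i=3  r:6+8=>14  c:2·3+1=>7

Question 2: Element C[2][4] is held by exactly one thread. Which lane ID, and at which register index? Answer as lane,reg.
10,0

r: 2->gid=2,r8=0  c: 4->tid=2,i&1=0
L=2*4+2=10  i=0*2+0=0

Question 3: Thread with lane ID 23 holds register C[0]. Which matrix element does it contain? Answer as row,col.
5,6

L=23→G=23>>2=5, T=23&3=3
[0]→row 5+0=5  col 3·2+0=6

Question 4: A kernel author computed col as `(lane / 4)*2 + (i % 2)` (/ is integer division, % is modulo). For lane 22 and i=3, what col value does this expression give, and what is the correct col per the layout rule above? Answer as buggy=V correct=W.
`(lane / 4)*2 + (i % 2)`[22,3]->11
22: gid=5,tid=2
[3] (5+8,2*2+1) = (13,5)
col: 11 vs 5

buggy=11 correct=5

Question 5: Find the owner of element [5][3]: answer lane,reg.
21,1

r: 5->gid=5,r8=0  c: 3->tid=1,i&1=1
L=5*4+1=21  i=0*2+1=1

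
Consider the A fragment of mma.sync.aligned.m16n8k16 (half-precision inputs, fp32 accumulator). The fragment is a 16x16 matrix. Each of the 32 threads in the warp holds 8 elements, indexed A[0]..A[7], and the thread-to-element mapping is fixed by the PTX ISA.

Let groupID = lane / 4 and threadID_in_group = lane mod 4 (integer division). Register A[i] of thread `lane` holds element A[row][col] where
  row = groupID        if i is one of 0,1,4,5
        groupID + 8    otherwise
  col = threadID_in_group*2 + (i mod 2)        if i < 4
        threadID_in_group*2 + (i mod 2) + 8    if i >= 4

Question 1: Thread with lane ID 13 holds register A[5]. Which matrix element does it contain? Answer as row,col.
L=13⇒gr=13>>2=3, th=13&3=1
[5]⇒row 3+0=3  col 1·2+1+8=11

3,11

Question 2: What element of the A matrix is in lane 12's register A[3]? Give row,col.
12: gr=3,th=0
[3] (3+8,0*2+1+0) = (11,1)

11,1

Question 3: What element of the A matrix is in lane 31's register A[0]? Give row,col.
31: grp=7,tig=3
[0] (7+0,3*2+0+0) = (7,6)

7,6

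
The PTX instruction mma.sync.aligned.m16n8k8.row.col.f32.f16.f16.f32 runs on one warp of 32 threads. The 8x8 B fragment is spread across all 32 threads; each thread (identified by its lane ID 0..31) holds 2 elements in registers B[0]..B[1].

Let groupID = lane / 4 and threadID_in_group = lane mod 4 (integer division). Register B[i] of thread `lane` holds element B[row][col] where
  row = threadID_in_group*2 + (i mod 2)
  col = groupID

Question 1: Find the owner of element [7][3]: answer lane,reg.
c=3->g=3  r=7->t=3,b0=1
L=3*4+3=15  i=1=1

15,1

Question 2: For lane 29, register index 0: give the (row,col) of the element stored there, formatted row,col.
29: g=7,t=1
[0] (1*2+0,7) = (2,7)

2,7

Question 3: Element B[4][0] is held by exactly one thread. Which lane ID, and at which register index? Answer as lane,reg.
c=0->g=0  r=4->t=2,b0=0
L=0*4+2=2  i=0=0

2,0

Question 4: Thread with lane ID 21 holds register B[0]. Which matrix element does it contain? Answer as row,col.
21: gid=5,tid=1
[0] (1*2+0,5) = (2,5)

2,5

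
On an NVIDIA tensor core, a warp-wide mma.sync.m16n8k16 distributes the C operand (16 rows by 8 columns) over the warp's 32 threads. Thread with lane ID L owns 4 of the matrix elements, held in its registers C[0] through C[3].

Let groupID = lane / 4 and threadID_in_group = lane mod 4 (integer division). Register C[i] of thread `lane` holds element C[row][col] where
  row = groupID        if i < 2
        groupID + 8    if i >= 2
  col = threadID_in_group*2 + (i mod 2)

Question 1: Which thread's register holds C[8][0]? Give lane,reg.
r=8⇒gr=0,Rb=1  c=0⇒th=0,odd=0
L=0*4+0=0  i=1*2+0=2

0,2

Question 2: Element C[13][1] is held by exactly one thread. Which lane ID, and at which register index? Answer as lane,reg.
20,3

r: 13->gid=5,r8=1  c: 1->tid=0,i&1=1
L=5*4+0=20  i=1*2+1=3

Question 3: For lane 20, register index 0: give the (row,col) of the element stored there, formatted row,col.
lane 20: gid=5 (20/4), tid=0 (20%4)
i=0: r=5+0=5, c=0*2+0=0

5,0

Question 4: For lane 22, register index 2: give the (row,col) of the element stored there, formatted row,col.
13,4

lane 22: gr=5 (22/4), th=2 (22%4)
i=2: r=5+8=13, c=2*2+0=4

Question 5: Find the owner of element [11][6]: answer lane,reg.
15,2

r=11→G=3,rhi=1  c=6→T=3,p=0
L=3*4+3=15  i=1*2+0=2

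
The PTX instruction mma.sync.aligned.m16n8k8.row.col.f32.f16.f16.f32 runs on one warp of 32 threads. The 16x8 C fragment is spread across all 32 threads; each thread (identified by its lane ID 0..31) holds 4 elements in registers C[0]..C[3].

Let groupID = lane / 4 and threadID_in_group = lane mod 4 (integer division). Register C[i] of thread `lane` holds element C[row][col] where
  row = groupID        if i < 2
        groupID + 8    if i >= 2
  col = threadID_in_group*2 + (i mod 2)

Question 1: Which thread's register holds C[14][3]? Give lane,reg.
r=14⇒gr=6,Rb=1  c=3⇒th=1,odd=1
L=6*4+1=25  i=1*2+1=3

25,3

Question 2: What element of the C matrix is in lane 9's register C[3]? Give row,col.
lane 9->9/4=2, 9 mod 4=1
i=3  r:2+8->10  c:2·1+1->3

10,3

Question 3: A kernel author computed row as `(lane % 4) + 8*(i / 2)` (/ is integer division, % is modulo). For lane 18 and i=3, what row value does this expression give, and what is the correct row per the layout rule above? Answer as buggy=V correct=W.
`(lane % 4) + 8*(i / 2)`[18,3]=>10
lane 18: grp=4 (18/4), tig=2 (18%4)
i=3: r=4+8=12, c=2*2+1=5
row: 10 vs 12

buggy=10 correct=12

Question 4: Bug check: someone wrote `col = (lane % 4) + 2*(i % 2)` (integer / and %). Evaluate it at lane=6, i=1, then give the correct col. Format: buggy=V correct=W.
buggy=4 correct=5

`(lane % 4) + 2*(i % 2)`[6,1]->4
lane 6: gid=1 (6/4), tid=2 (6%4)
i=1: r=1+0=1, c=2*2+1=5
col: 4 vs 5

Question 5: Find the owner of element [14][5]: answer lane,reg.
r:14=>grp=6,rB=1  c:5=>tig=2,lo=1
L=6*4+2=26  i=1*2+1=3

26,3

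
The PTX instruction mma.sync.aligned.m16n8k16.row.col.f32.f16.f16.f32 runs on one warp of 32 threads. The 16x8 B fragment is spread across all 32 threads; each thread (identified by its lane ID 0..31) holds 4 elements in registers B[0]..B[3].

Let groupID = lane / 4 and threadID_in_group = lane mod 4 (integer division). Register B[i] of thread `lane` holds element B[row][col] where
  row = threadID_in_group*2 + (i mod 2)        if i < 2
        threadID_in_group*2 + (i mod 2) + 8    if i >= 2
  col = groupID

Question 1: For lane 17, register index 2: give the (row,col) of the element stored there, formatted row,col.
10,4

17: gid=4,tid=1
[2] (1*2+0+8,4) = (10,4)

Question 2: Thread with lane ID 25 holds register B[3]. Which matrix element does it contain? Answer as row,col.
L=25→G=25>>2=6, T=25&3=1
[3]→row 1·2+1+8=11  col G=6

11,6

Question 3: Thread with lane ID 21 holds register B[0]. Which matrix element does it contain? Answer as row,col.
2,5

L=21->g=21>>2=5, t=21&3=1
[0]->row 1·2+0+0=2  col g=5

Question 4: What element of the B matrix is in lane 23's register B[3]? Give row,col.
15,5

23: gr=5,th=3
[3] (3*2+1+8,5) = (15,5)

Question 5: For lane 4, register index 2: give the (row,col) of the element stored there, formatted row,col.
lane 4: gid=1 (4/4), tid=0 (4%4)
i=2: r=0*2+0+8=8, c=gid=1

8,1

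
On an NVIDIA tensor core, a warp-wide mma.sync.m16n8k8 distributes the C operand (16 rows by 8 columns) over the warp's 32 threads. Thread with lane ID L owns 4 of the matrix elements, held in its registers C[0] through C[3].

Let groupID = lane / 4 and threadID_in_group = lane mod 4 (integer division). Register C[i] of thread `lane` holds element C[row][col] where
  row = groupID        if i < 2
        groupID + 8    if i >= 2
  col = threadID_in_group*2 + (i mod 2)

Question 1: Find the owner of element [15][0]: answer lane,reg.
r=15⇒gr=7,Rb=1  c=0⇒th=0,odd=0
L=7*4+0=28  i=1*2+0=2

28,2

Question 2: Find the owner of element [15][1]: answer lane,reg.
28,3

r=15->g=7,rb=1  c=1->t=0,b0=1
L=7*4+0=28  i=1*2+1=3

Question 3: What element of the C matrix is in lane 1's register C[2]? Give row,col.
8,2

L=1⇒gr=1>>2=0, th=1&3=1
[2]⇒row 0+8=8  col 1·2+0=2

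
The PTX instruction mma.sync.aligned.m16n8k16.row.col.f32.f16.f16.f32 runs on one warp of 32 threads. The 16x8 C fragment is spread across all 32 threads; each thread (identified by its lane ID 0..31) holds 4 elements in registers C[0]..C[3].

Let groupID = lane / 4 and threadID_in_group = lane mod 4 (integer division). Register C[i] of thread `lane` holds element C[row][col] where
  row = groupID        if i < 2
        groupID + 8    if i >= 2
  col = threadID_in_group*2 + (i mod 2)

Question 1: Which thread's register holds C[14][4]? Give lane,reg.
r: 14->gid=6,r8=1  c: 4->tid=2,i&1=0
L=6*4+2=26  i=1*2+0=2

26,2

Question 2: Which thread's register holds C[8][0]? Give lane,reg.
r=8->g=0,rb=1  c=0->t=0,b0=0
L=0*4+0=0  i=1*2+0=2

0,2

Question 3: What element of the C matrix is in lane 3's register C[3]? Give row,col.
8,7

lane 3: gr=0 (3/4), th=3 (3%4)
i=3: r=0+8=8, c=3*2+1=7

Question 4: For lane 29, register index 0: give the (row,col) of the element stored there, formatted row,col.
L=29⇒gr=29>>2=7, th=29&3=1
[0]⇒row 7+0=7  col 1·2+0=2

7,2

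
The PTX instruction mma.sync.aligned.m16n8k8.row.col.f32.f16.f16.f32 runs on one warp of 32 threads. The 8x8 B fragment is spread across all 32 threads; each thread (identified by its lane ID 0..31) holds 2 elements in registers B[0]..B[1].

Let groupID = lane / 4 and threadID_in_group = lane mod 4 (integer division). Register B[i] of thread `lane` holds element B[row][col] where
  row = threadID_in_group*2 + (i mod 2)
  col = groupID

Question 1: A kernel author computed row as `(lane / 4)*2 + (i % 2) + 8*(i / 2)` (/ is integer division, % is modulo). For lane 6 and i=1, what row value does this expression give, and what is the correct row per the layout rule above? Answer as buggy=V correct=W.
buggy=3 correct=5

`(lane / 4)*2 + (i % 2) + 8*(i / 2)`[6,1]->3
lane 6: gid=1 (6/4), tid=2 (6%4)
i=1: r=2*2+1=5, c=gid=1
row: 3 vs 5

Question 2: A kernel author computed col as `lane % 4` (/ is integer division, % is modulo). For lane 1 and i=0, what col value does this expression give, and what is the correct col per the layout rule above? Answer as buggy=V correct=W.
`lane % 4`[1,0]->1
1: g=0,t=1
[0] (1*2+0,0) = (2,0)
col: 1 vs 0

buggy=1 correct=0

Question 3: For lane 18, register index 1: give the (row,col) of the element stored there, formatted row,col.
lane 18: g=4 (18/4), t=2 (18%4)
i=1: r=2*2+1=5, c=g=4

5,4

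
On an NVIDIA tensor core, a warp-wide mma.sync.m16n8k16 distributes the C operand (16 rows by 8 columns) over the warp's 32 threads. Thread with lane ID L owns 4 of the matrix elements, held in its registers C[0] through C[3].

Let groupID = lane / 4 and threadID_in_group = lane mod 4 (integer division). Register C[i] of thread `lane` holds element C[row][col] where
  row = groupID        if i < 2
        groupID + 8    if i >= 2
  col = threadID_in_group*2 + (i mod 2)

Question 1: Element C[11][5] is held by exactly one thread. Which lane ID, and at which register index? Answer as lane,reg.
14,3

r=11⇒gr=3,Rb=1  c=5⇒th=2,odd=1
L=3*4+2=14  i=1*2+1=3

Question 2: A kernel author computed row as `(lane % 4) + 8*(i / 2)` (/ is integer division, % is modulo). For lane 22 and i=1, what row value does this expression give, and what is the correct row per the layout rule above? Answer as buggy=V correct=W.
`(lane % 4) + 8*(i / 2)`[22,1]→2
L=22→G=22>>2=5, T=22&3=2
[1]→row 5+0=5  col 2·2+1=5
row: 2 vs 5

buggy=2 correct=5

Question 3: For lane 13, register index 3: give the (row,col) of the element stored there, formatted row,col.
13: g=3,t=1
[3] (3+8,1*2+1) = (11,3)

11,3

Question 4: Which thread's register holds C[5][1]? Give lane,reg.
20,1

r:5=>grp=5,rB=0  c:1=>tig=0,lo=1
L=5*4+0=20  i=0*2+1=1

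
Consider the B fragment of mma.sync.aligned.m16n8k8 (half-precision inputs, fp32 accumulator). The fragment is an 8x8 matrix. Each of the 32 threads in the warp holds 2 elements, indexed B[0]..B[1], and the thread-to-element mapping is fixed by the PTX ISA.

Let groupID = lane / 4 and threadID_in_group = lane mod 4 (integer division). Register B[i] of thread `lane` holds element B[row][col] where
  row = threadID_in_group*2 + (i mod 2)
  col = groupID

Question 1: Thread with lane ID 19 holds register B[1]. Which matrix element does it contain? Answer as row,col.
7,4

L=19→G=19>>2=4, T=19&3=3
[1]→row 3·2+1=7  col G=4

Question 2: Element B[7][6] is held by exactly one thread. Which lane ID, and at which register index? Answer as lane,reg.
27,1

c=6→G=6  r=7→T=3,p=1
L=6*4+3=27  i=1=1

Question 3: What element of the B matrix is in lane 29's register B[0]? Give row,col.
lane 29: grp=7 (29/4), tig=1 (29%4)
i=0: r=1*2+0=2, c=grp=7

2,7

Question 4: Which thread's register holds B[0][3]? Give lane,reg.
12,0

c=3⇒gr=3  r=0⇒th=0,odd=0
L=3*4+0=12  i=0=0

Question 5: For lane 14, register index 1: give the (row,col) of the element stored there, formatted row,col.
5,3

L=14=>grp=14>>2=3, tig=14&3=2
[1]=>row 2·2+1=5  col grp=3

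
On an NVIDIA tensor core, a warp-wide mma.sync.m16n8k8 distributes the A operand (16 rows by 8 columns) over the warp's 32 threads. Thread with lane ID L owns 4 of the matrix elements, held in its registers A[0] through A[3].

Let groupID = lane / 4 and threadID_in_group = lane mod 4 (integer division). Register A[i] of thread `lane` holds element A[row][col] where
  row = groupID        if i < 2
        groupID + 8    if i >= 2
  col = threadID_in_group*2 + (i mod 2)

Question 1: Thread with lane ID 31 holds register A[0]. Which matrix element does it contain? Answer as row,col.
L=31->g=31>>2=7, t=31&3=3
[0]->row 7+0=7  col 3·2+0=6

7,6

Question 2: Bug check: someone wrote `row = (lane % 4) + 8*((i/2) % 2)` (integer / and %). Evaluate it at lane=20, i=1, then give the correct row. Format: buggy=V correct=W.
buggy=0 correct=5

`(lane % 4) + 8*((i/2) % 2)`[20,1]=>0
20: grp=5,tig=0
[1] (5+0,0*2+1) = (5,1)
row: 0 vs 5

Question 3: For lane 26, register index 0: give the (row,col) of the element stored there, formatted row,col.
26: G=6,T=2
[0] (6+0,2*2+0) = (6,4)

6,4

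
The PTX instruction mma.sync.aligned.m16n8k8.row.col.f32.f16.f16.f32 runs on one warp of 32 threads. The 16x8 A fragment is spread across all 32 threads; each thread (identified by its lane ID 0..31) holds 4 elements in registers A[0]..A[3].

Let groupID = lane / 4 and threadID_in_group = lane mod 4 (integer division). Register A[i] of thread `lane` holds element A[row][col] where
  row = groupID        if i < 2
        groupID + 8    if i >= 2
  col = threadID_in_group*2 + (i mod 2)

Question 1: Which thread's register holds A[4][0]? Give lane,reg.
16,0

r=4→G=4,rhi=0  c=0→T=0,p=0
L=4*4+0=16  i=0*2+0=0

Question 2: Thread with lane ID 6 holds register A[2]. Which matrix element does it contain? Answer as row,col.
9,4

lane 6: G=1 (6/4), T=2 (6%4)
i=2: r=1+8=9, c=2*2+0=4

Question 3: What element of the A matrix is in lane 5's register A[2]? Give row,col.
lane 5⇒5/4=1, 5 mod 4=1
i=2  r:1+8⇒9  c:2·1+0⇒2

9,2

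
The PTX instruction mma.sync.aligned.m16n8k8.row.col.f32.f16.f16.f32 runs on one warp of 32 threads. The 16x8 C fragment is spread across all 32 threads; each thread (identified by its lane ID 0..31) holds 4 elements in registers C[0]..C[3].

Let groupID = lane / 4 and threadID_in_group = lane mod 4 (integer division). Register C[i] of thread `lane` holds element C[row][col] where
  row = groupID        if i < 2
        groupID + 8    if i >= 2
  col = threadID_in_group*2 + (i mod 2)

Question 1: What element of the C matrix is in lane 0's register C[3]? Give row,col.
8,1

lane 0: grp=0 (0/4), tig=0 (0%4)
i=3: r=0+8=8, c=0*2+1=1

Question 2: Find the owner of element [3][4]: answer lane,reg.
r: 3->gid=3,r8=0  c: 4->tid=2,i&1=0
L=3*4+2=14  i=0*2+0=0

14,0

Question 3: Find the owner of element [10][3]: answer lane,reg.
r:10=>grp=2,rB=1  c:3=>tig=1,lo=1
L=2*4+1=9  i=1*2+1=3

9,3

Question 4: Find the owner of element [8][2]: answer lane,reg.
r=8→G=0,rhi=1  c=2→T=1,p=0
L=0*4+1=1  i=1*2+0=2

1,2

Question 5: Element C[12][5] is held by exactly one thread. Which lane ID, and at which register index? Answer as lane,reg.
18,3

r:12=>grp=4,rB=1  c:5=>tig=2,lo=1
L=4*4+2=18  i=1*2+1=3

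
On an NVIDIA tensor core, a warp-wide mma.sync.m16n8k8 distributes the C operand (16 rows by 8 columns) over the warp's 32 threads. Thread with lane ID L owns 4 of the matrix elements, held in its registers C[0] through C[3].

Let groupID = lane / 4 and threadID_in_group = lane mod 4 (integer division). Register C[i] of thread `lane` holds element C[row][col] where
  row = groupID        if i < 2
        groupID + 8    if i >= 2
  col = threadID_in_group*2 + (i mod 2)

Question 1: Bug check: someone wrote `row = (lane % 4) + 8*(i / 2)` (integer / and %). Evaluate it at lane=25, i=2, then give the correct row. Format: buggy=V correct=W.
buggy=9 correct=14

`(lane % 4) + 8*(i / 2)`[25,2]⇒9
lane 25: gr=6 (25/4), th=1 (25%4)
i=2: r=6+8=14, c=1*2+0=2
row: 9 vs 14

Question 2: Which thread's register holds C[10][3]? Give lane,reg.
9,3

r=10->g=2,rb=1  c=3->t=1,b0=1
L=2*4+1=9  i=1*2+1=3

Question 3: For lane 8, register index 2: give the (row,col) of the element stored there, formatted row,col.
L=8=>grp=8>>2=2, tig=8&3=0
[2]=>row 2+8=10  col 0·2+0=0

10,0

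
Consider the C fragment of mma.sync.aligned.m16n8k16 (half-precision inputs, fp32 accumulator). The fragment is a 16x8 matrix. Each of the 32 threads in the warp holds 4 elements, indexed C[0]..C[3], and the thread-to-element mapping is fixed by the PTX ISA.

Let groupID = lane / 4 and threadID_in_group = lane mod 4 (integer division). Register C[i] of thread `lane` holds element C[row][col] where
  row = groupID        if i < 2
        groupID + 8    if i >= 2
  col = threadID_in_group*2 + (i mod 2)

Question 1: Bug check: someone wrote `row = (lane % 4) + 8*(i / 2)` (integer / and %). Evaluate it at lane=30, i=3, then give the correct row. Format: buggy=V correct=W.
buggy=10 correct=15

`(lane % 4) + 8*(i / 2)`[30,3]->10
L=30->gid=30>>2=7, tid=30&3=2
[3]->row 7+8=15  col 2·2+1=5
row: 10 vs 15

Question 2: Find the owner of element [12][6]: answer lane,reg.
r=12⇒gr=4,Rb=1  c=6⇒th=3,odd=0
L=4*4+3=19  i=1*2+0=2

19,2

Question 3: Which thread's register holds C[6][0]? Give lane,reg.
24,0

r=6->g=6,rb=0  c=0->t=0,b0=0
L=6*4+0=24  i=0*2+0=0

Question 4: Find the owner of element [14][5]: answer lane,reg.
26,3

r: 14->gid=6,r8=1  c: 5->tid=2,i&1=1
L=6*4+2=26  i=1*2+1=3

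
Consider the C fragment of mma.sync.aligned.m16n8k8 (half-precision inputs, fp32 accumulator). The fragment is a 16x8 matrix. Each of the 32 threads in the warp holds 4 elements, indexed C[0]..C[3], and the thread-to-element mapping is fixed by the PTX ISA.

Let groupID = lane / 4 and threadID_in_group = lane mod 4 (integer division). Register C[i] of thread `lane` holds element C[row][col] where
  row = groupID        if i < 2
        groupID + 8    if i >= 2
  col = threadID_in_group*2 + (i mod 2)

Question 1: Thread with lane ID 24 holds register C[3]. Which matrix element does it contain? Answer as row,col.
14,1

lane 24->24/4=6, 24 mod 4=0
i=3  r:6+8->14  c:2·0+1->1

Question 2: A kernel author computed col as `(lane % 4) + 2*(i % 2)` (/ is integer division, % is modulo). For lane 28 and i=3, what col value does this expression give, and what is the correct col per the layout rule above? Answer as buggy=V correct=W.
`(lane % 4) + 2*(i % 2)`[28,3]->2
lane 28: gid=7 (28/4), tid=0 (28%4)
i=3: r=7+8=15, c=0*2+1=1
col: 2 vs 1

buggy=2 correct=1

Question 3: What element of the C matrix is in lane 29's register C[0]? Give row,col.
7,2

29: gid=7,tid=1
[0] (7+0,1*2+0) = (7,2)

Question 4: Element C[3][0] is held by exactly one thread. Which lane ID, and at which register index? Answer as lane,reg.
12,0

r=3⇒gr=3,Rb=0  c=0⇒th=0,odd=0
L=3*4+0=12  i=0*2+0=0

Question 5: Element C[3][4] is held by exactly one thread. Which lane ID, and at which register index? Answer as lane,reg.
r=3⇒gr=3,Rb=0  c=4⇒th=2,odd=0
L=3*4+2=14  i=0*2+0=0

14,0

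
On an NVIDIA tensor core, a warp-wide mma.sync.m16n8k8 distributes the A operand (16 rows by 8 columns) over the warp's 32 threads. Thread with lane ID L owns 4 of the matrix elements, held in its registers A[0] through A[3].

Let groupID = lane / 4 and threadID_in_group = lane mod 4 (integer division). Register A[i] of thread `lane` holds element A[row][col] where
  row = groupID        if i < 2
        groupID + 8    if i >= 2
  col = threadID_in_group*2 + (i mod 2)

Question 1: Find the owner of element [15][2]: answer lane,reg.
29,2

r: 15->gid=7,r8=1  c: 2->tid=1,i&1=0
L=7*4+1=29  i=1*2+0=2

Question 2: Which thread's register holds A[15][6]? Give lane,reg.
r=15->g=7,rb=1  c=6->t=3,b0=0
L=7*4+3=31  i=1*2+0=2

31,2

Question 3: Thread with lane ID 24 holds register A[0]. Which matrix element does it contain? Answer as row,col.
6,0

lane 24: g=6 (24/4), t=0 (24%4)
i=0: r=6+0=6, c=0*2+0=0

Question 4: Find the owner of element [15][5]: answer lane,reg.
30,3

r: 15->gid=7,r8=1  c: 5->tid=2,i&1=1
L=7*4+2=30  i=1*2+1=3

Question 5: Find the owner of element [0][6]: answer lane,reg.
r:0=>grp=0,rB=0  c:6=>tig=3,lo=0
L=0*4+3=3  i=0*2+0=0

3,0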